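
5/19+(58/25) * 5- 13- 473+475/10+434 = 1399/190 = 7.36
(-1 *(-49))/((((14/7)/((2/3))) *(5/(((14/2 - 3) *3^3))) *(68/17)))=441/5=88.20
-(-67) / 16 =67 / 16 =4.19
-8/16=-1/2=-0.50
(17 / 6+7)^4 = 12117361 / 1296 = 9349.82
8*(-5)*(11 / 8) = -55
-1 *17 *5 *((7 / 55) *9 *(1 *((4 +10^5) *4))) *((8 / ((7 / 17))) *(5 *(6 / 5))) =-49941197568 / 11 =-4540108869.82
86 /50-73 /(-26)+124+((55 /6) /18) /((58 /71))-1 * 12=238496201 /2035800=117.15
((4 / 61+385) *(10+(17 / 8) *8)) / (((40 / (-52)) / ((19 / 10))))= -156648141 / 6100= -25680.02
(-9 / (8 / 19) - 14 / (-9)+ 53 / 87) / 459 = -40111 / 958392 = -0.04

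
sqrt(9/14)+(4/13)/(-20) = -1/65+3 * sqrt(14)/14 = 0.79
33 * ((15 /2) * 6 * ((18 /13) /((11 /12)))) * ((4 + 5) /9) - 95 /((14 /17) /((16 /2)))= 120140 /91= 1320.22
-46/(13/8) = -368/13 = -28.31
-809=-809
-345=-345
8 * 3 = 24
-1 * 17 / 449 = -17 / 449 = -0.04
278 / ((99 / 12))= 1112 / 33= 33.70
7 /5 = 1.40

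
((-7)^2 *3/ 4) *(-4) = -147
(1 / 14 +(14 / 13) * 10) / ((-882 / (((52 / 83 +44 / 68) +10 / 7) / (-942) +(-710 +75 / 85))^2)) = -85885351742147656596173 / 13896066578965696944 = -6180.55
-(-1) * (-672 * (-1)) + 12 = 684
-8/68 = -2/17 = -0.12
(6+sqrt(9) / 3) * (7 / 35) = 7 / 5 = 1.40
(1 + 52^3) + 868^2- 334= 893699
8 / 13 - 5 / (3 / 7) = -431 / 39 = -11.05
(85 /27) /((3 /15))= 425 /27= 15.74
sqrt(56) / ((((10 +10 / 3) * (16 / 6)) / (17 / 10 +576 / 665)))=30717 * sqrt(14) / 212800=0.54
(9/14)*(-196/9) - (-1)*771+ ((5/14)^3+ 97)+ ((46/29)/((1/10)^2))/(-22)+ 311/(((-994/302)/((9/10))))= 236723588669/310744280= 761.80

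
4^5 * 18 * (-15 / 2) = -138240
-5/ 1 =-5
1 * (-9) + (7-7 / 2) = -11 / 2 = -5.50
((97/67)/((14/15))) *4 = 6.20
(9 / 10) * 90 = 81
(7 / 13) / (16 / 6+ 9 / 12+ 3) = 12 / 143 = 0.08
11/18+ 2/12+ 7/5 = 98/45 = 2.18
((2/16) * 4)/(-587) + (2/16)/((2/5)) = 2927/9392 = 0.31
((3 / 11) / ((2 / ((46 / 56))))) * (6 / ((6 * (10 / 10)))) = 69 / 616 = 0.11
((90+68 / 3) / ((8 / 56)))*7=16562 / 3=5520.67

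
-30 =-30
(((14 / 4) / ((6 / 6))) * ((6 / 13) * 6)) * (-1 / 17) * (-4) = 504 / 221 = 2.28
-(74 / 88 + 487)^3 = -9889917719625 / 85184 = -116100649.41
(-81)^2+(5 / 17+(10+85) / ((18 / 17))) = 2035211 / 306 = 6651.02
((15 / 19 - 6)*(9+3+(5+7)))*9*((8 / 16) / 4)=-140.68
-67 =-67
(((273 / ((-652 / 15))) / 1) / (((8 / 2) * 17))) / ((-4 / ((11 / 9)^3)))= 605605 / 14364864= 0.04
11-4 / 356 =978 / 89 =10.99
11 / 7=1.57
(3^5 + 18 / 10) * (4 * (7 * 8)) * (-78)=-21385728 / 5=-4277145.60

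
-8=-8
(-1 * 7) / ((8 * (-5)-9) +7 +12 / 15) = 35 / 206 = 0.17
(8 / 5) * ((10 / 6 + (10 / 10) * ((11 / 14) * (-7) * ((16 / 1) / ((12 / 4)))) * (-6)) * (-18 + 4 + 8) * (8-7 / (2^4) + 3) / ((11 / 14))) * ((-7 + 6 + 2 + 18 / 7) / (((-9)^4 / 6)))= -1801540 / 24057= -74.89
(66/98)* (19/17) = 627/833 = 0.75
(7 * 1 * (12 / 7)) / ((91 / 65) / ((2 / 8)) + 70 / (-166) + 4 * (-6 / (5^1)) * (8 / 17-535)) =84660 / 18137837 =0.00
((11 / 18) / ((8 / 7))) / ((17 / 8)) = 77 / 306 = 0.25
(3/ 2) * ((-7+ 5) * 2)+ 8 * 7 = 50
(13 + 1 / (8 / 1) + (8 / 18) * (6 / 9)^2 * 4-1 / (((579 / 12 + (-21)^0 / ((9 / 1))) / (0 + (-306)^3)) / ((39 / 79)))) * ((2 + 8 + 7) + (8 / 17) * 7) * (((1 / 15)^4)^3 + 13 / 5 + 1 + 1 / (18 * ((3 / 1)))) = 112600622088003529379787105697 / 5242200537162656250000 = 21479647.96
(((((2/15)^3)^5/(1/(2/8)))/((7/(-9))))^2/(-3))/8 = -8388608/347992663052271120250225067138671875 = -0.00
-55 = -55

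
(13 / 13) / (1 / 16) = 16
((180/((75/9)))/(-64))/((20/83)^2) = -186003/32000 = -5.81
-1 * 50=-50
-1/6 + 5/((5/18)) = 107/6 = 17.83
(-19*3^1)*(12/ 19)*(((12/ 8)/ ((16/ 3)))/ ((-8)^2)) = -81/ 512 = -0.16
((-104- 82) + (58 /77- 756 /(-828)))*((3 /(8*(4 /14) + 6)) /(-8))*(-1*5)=-4896825 /117392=-41.71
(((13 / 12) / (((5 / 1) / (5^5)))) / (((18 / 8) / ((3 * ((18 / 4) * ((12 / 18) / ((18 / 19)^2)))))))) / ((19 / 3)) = 476.47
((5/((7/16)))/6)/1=40/21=1.90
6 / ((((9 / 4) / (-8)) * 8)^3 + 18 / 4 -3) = -128 / 211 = -0.61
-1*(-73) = 73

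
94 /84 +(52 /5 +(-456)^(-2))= 83832899 /7277760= 11.52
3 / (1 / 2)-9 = -3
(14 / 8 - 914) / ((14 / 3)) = -10947 / 56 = -195.48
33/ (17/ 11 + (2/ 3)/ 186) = 101277/ 4754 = 21.30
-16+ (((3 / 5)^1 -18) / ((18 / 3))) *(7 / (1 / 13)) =-2799 / 10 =-279.90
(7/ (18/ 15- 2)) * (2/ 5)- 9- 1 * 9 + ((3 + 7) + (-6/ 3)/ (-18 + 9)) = -203/ 18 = -11.28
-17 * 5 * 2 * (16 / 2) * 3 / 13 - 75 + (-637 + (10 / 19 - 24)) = -259182 / 247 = -1049.32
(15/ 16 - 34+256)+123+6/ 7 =38841/ 112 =346.79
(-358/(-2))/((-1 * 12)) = -179/12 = -14.92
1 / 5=0.20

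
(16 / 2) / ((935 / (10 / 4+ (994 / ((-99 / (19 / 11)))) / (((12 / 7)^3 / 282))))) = -151838563 / 18327870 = -8.28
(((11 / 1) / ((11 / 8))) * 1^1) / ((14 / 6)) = 24 / 7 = 3.43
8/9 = 0.89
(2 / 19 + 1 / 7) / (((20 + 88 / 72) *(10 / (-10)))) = -297 / 25403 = -0.01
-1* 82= -82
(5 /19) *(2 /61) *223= 2230 /1159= 1.92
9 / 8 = 1.12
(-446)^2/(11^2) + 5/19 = 3780009/2299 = 1644.20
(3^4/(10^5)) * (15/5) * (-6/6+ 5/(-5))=-243/50000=-0.00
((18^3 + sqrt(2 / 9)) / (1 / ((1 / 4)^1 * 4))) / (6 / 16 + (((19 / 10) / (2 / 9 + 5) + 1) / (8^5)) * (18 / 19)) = 146309120 * sqrt(2) / 164615067 + 284424929280 / 18290563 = 15551.62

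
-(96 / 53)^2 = -9216 / 2809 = -3.28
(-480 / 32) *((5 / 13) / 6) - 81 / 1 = -2131 / 26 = -81.96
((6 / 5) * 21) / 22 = 63 / 55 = 1.15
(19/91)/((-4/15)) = -285/364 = -0.78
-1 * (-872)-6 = 866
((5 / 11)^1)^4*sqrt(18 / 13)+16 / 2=8.05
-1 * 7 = -7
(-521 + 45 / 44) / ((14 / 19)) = -434701 / 616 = -705.68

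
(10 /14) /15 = 1 /21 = 0.05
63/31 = 2.03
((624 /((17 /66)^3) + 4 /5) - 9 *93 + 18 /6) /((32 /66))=14462579373 /196520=73593.42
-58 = -58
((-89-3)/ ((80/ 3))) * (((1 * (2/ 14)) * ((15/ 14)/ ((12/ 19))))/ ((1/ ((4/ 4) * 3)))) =-2.51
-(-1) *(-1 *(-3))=3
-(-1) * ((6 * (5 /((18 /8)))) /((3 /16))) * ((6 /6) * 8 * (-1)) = -5120 /9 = -568.89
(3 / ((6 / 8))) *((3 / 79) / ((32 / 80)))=30 / 79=0.38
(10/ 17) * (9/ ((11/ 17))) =90/ 11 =8.18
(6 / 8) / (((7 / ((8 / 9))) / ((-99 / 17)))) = -0.55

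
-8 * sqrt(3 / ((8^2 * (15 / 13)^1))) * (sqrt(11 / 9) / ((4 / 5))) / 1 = -sqrt(715) / 12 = -2.23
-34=-34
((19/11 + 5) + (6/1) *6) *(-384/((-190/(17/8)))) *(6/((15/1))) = 73.40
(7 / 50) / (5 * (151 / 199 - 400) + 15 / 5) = -199 / 2833200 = -0.00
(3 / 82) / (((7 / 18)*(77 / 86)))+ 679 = 15007543 / 22099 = 679.11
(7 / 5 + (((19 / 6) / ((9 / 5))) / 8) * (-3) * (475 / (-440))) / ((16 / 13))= 1739777 / 1013760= 1.72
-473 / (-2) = 473 / 2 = 236.50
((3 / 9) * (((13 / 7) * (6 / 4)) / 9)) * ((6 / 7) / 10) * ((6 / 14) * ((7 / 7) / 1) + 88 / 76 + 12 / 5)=34463 / 977550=0.04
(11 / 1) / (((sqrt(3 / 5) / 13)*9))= 143*sqrt(15) / 27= 20.51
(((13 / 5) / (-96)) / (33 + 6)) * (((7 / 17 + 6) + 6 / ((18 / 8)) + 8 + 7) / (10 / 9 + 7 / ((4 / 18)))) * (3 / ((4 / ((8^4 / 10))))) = -39296 / 249475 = -0.16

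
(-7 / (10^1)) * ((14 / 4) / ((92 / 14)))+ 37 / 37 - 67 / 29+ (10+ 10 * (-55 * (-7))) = 102939893 / 26680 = 3858.32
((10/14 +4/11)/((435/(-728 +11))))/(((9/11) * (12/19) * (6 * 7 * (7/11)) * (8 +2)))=-4145933/322282800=-0.01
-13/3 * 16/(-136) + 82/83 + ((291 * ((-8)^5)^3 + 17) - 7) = -43340215092139475426/4233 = -10238652277850100.50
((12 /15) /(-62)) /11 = -2 /1705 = -0.00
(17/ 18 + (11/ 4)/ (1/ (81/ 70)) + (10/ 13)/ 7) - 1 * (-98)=3349267/ 32760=102.24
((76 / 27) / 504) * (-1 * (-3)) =19 / 1134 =0.02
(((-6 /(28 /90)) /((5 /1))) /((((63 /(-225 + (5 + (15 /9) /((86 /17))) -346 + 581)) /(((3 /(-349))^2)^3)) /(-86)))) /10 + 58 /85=1467265111332347657 /2150302318321627190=0.68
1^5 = 1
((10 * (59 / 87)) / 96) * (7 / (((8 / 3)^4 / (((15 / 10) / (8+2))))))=11151 / 7602176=0.00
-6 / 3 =-2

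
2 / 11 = 0.18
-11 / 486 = -0.02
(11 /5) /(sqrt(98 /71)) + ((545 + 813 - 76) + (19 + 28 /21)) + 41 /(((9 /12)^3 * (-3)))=11 * sqrt(142) /70 + 102865 /81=1271.81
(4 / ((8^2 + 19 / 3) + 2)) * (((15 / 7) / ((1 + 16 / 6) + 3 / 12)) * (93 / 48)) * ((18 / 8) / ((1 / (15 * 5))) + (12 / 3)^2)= 99765 / 9212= 10.83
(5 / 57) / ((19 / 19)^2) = 5 / 57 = 0.09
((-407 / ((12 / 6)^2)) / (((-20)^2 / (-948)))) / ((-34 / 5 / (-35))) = 675213 / 544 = 1241.20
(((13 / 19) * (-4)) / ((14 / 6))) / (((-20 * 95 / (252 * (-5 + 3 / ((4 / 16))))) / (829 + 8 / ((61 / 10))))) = 497778372 / 550525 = 904.19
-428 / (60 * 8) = -107 / 120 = -0.89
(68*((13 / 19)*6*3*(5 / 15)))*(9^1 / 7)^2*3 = 1288872 / 931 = 1384.40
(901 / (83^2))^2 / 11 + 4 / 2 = 2.00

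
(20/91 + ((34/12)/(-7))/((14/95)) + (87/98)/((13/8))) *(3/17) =-15139/43316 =-0.35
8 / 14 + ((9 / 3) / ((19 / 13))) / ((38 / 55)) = 17903 / 5054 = 3.54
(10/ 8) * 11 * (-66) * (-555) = 1007325/ 2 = 503662.50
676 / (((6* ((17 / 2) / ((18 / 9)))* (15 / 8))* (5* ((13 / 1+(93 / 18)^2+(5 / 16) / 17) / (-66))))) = -11421696 / 2430425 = -4.70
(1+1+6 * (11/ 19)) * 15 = 1560/ 19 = 82.11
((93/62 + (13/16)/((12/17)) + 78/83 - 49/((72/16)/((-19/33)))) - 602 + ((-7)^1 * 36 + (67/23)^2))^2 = 486399797541359221700761/696530880363073536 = 698317.64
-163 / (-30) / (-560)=-163 / 16800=-0.01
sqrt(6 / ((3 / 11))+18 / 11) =2*sqrt(715) / 11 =4.86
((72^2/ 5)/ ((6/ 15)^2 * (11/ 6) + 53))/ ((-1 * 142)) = -38880/ 283787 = -0.14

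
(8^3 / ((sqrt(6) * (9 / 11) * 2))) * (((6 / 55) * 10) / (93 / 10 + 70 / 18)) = 5120 * sqrt(6) / 1187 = 10.57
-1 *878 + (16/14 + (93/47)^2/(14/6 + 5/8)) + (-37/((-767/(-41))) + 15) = -726293827726/842068591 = -862.51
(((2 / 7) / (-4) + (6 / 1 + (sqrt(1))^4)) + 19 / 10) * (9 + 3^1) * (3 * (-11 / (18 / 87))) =-591426 / 35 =-16897.89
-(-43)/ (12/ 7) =301/ 12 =25.08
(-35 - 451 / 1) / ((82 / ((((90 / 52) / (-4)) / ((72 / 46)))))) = 27945 / 17056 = 1.64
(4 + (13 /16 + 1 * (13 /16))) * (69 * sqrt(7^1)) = 3105 * sqrt(7) /8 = 1026.88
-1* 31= -31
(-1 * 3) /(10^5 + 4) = -3 /100004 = -0.00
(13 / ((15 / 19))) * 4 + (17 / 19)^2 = 66.67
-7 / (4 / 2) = -7 / 2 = -3.50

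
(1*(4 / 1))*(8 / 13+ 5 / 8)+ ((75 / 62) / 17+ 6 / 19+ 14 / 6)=2999804 / 390507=7.68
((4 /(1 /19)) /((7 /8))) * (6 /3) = 1216 /7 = 173.71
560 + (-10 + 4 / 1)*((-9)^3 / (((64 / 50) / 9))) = 501035 / 16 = 31314.69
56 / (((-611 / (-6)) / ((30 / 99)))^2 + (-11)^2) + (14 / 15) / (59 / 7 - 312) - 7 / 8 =-10119506942069 / 11531161455000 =-0.88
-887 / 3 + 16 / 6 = -293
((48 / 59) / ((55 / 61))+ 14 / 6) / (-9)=-31499 / 87615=-0.36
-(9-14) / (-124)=-5 / 124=-0.04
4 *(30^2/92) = 900/23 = 39.13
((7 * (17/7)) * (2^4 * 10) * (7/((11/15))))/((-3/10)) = -952000/11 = -86545.45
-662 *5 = -3310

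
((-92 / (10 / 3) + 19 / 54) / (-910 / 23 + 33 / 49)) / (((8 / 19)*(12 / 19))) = 2993173379 / 1136099520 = 2.63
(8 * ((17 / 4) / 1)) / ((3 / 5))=170 / 3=56.67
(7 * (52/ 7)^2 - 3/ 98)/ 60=6.44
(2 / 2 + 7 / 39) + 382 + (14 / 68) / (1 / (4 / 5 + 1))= 2542937 / 6630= 383.55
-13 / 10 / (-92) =13 / 920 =0.01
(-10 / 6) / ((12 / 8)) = -10 / 9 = -1.11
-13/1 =-13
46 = 46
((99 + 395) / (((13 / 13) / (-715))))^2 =124757304100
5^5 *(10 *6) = 187500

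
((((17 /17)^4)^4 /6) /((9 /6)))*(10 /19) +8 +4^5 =1032.06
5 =5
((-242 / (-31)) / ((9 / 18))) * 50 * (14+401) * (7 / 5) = 14060200 / 31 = 453554.84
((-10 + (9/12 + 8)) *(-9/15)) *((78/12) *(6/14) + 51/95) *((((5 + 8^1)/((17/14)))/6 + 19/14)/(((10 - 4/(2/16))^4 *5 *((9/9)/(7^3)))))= 69382719/30265875200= 0.00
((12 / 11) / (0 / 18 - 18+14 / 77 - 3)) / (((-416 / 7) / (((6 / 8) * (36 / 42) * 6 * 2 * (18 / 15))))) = 243 / 29770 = 0.01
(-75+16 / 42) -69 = -3016 / 21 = -143.62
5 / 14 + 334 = 4681 / 14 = 334.36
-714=-714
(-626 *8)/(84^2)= -313/441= -0.71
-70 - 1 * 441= -511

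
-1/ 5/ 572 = -1/ 2860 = -0.00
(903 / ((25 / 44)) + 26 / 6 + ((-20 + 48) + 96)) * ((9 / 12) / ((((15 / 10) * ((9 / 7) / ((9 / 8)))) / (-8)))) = -901747 / 150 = -6011.65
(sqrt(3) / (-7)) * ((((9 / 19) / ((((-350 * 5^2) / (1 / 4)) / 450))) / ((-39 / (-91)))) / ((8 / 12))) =0.01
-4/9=-0.44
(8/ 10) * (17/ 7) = 68/ 35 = 1.94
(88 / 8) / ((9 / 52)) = 572 / 9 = 63.56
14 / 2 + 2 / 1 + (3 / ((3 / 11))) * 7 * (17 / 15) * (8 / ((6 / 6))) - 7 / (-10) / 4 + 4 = 711.31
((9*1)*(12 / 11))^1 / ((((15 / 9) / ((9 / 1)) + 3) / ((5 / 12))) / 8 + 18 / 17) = 82620 / 16951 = 4.87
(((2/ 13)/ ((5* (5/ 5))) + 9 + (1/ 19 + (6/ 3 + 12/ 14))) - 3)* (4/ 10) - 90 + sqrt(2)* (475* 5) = -3735668/ 43225 + 2375* sqrt(2) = 3272.33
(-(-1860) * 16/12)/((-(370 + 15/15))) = -2480/371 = -6.68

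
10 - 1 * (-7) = 17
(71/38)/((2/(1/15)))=71/1140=0.06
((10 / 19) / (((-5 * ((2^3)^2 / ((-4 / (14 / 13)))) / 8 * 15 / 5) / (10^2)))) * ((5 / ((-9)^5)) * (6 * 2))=-13000 / 7853517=-0.00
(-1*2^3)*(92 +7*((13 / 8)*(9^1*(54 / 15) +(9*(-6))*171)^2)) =-192623000224 / 25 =-7704920008.96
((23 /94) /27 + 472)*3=1197959 /846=1416.03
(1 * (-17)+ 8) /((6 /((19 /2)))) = -57 /4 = -14.25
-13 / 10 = -1.30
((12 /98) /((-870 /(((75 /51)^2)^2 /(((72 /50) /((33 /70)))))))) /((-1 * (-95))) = -859375 /378837224472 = -0.00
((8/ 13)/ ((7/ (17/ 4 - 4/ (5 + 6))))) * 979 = 30438/ 91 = 334.48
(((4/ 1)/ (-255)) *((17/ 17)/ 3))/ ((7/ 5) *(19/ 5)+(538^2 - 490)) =-20/ 1105269399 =-0.00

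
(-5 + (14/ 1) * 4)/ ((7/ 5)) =255/ 7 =36.43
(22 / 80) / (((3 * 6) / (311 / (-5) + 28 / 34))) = -19129 / 20400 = -0.94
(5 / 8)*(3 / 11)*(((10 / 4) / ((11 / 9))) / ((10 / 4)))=135 / 968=0.14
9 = 9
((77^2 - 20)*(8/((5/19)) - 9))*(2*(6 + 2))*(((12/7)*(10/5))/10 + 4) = 1537663616/175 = 8786649.23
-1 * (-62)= 62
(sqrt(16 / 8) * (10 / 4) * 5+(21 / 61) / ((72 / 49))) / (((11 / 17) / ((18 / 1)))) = 17493 / 2684+3825 * sqrt(2) / 11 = 498.28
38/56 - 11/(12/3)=-29/14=-2.07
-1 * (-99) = 99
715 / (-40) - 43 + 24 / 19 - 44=-15749 / 152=-103.61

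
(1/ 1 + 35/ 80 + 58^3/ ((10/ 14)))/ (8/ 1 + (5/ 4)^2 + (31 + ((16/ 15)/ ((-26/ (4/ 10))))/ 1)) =4261268505/ 632519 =6736.98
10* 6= 60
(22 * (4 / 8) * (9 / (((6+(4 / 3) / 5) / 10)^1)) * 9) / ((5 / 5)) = 66825 / 47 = 1421.81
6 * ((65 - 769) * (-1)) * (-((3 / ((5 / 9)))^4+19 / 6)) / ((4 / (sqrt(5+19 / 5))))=-1126583392 * sqrt(55) / 3125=-2673589.14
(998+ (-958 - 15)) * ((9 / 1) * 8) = 1800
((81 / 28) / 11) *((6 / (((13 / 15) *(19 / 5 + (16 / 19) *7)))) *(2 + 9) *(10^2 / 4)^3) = 1803515625 / 55874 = 32278.26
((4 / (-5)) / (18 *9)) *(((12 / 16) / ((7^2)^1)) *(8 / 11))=-4 / 72765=-0.00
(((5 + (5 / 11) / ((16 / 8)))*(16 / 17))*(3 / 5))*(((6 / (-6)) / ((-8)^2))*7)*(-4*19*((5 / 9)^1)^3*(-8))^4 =-38138164.98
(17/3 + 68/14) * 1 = 221/21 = 10.52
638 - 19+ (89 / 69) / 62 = 2648171 / 4278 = 619.02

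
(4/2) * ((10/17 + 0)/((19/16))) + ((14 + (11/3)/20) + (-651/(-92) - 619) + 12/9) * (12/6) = -132810883/111435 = -1191.82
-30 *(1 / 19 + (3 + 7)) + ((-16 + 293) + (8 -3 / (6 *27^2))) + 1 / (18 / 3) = -227336 / 13851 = -16.41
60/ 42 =10/ 7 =1.43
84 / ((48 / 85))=595 / 4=148.75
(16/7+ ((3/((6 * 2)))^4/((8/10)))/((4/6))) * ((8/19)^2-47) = -555652319/5175296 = -107.37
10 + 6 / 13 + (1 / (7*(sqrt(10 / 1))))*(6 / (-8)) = 10.43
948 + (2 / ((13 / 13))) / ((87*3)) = 247430 / 261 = 948.01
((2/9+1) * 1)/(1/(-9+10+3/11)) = 14/9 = 1.56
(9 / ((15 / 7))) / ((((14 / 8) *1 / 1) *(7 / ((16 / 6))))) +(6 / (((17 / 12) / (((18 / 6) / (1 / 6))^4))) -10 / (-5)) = 264541254 / 595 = 444607.15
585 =585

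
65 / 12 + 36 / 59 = 4267 / 708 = 6.03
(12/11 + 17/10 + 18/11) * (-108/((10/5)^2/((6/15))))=-13149/275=-47.81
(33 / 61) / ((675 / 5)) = 11 / 2745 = 0.00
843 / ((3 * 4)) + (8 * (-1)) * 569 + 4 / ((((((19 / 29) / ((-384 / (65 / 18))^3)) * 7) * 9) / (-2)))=33395177935901 / 146100500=228576.75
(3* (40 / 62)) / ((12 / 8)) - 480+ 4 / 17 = -252156 / 527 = -478.47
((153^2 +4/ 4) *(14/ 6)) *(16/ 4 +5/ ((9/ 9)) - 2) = 1147090/ 3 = 382363.33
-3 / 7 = -0.43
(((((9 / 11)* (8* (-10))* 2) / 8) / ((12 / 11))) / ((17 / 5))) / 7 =-75 / 119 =-0.63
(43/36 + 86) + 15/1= 3679/36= 102.19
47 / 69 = 0.68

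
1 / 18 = 0.06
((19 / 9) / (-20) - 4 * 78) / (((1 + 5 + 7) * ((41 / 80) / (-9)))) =224716 / 533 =421.61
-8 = -8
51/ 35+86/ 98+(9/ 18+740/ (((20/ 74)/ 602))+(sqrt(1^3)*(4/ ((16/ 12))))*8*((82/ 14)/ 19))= 15345544831/ 9310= 1648286.23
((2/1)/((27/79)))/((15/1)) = 158/405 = 0.39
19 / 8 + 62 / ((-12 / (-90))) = 3739 / 8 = 467.38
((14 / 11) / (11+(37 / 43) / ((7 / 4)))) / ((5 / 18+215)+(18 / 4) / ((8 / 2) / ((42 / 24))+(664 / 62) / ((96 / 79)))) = 1461491052 / 2846172663059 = 0.00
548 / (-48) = -137 / 12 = -11.42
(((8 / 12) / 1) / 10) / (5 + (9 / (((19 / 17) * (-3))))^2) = 0.01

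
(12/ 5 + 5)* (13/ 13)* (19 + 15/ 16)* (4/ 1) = 11803/ 20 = 590.15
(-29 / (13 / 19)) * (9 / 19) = -261 / 13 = -20.08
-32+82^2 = 6692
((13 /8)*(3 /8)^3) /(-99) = -39 /45056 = -0.00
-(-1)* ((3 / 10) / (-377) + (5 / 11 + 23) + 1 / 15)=585235 / 24882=23.52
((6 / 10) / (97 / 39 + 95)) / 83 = 117 / 1577830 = 0.00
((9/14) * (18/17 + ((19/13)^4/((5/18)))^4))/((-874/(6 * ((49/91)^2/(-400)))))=2114982826870060099290332043/9080774111370559495166750000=0.23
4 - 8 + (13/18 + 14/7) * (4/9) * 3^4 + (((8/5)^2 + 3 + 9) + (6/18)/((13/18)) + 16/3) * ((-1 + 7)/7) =253542/2275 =111.45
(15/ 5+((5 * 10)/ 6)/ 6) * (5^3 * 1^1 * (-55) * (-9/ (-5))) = -108625/ 2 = -54312.50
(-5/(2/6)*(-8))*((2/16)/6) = 2.50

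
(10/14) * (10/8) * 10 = 125/14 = 8.93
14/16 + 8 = 71/8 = 8.88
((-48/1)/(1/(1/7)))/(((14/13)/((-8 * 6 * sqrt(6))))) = 14976 * sqrt(6)/49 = 748.64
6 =6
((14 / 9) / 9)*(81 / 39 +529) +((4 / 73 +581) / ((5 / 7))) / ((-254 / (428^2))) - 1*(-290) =-28618125600314 / 48811815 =-586295.05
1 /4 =0.25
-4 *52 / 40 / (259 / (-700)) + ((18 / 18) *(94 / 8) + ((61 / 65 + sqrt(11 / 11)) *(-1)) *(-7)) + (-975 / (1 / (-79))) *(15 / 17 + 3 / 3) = 23717815107 / 163540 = 145027.61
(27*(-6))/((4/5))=-405/2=-202.50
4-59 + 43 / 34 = -1827 / 34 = -53.74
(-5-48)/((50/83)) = -87.98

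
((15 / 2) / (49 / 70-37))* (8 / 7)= -200 / 847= -0.24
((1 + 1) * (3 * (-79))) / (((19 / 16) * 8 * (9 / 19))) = -316 / 3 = -105.33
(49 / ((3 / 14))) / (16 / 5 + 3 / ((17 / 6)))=29155 / 543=53.69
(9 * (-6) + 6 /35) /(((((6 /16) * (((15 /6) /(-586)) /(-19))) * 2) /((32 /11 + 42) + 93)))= -84856756672 /1925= -44081432.04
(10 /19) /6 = 5 /57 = 0.09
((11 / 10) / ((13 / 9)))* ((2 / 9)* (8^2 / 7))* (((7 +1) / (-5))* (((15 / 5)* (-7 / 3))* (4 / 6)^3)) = 45056 / 8775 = 5.13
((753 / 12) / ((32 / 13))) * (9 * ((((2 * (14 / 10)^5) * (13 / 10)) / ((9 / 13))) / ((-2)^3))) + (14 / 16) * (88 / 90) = -83290327561 / 144000000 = -578.41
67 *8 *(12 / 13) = 6432 / 13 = 494.77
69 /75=0.92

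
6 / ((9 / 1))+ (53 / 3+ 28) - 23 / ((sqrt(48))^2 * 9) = 19993 / 432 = 46.28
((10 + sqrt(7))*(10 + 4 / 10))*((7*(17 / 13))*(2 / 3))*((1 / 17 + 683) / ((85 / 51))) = 650272*sqrt(7) / 25 + 1300544 / 5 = 328927.12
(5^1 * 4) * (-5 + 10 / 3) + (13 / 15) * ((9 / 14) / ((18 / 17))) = -4593 / 140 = -32.81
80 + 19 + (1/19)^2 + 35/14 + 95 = 141875/722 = 196.50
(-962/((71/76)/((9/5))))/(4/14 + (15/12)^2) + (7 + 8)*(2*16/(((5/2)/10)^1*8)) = -6228944/8165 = -762.88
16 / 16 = 1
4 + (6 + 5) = 15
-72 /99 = -8 /11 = -0.73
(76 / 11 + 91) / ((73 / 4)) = 4308 / 803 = 5.36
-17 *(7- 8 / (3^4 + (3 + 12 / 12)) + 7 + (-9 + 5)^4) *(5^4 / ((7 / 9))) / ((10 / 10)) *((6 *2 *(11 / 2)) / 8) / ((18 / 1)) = -47317875 / 28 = -1689924.11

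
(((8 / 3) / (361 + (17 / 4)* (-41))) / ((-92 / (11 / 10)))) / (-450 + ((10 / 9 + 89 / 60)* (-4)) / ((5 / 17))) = 220 / 625325403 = 0.00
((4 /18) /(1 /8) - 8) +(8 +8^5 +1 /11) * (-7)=-22714447 /99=-229438.86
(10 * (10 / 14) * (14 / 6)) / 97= 0.17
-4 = -4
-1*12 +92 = 80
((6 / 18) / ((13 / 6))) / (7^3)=2 / 4459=0.00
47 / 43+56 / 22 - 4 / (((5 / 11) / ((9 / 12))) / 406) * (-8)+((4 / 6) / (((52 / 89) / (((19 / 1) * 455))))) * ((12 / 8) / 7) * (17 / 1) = 542759823 / 9460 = 57374.19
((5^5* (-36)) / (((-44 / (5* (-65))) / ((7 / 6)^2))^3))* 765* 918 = -54711351941162109375 / 681472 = -80284079083457.73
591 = 591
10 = 10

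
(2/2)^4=1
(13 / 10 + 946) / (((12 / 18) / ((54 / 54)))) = 1420.95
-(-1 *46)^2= -2116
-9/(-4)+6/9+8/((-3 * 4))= 9/4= 2.25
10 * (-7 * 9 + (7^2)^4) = 57647380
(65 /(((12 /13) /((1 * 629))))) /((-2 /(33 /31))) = -5846555 /248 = -23574.82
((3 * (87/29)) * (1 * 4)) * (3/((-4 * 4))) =-27/4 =-6.75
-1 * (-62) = 62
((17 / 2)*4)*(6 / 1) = 204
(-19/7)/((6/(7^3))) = -155.17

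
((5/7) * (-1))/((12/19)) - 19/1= -1691/84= -20.13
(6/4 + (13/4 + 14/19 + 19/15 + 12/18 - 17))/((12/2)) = -10921/6840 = -1.60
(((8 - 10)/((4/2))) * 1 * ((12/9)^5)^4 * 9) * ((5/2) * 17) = -46729244180480/387420489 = -120616.35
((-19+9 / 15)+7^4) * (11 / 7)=131043 / 35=3744.09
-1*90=-90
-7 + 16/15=-89/15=-5.93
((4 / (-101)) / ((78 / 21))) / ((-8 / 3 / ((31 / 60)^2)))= 6727 / 6302400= 0.00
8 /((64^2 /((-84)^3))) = -9261 /8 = -1157.62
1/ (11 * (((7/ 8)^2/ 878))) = 56192/ 539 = 104.25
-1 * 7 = -7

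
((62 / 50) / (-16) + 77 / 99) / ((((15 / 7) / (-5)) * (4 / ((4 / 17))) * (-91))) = 2521 / 2386800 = 0.00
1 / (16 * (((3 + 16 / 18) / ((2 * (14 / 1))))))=9 / 20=0.45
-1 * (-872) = 872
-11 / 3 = -3.67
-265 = -265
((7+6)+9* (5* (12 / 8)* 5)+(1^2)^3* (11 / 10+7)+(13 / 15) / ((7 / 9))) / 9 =2518 / 63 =39.97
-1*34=-34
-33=-33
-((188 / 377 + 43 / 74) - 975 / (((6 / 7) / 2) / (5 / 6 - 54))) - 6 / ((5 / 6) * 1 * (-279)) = -784550033147 / 6486285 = -120955.22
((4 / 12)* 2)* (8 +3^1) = 22 / 3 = 7.33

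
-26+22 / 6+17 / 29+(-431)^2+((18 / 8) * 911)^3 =47952502696273 / 5568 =8612159248.61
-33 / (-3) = 11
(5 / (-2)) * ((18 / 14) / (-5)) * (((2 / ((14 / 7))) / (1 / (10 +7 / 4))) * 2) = 423 / 28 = 15.11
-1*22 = -22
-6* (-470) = 2820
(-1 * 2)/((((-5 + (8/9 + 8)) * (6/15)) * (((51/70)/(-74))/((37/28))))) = 20535/119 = 172.56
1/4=0.25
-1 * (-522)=522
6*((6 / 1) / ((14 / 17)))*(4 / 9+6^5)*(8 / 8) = 2379592 / 7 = 339941.71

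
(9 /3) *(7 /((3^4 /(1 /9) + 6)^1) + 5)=526 /35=15.03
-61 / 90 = -0.68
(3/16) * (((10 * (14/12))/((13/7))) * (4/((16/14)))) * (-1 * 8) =-1715/52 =-32.98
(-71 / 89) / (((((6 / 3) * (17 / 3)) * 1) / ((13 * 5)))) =-13845 / 3026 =-4.58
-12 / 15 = -4 / 5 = -0.80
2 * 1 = 2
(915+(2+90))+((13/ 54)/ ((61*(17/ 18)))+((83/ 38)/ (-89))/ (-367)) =3888400409473/ 3861354534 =1007.00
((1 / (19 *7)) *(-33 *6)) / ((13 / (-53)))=10494 / 1729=6.07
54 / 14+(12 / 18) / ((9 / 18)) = 109 / 21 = 5.19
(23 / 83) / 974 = 23 / 80842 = 0.00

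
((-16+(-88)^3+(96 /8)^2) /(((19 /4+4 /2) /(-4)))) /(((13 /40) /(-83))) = -36192993280 /351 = -103113940.97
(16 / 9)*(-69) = -368 / 3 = -122.67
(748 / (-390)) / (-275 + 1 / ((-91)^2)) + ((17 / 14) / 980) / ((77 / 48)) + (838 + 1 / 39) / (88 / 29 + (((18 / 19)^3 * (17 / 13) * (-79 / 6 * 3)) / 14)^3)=-30.09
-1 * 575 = -575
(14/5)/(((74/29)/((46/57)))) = 9338/10545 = 0.89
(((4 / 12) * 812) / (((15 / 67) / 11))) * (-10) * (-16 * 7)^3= 1681541464064 / 9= 186837940451.56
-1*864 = -864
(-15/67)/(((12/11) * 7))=-55/1876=-0.03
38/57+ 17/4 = 4.92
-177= -177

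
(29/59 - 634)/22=-37377/1298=-28.80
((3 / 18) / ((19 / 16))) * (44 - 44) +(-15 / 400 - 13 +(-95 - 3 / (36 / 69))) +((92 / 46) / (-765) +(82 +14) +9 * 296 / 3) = 870.21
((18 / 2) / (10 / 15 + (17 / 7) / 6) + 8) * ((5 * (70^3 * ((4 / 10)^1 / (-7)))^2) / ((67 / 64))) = 2016071680000 / 67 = 30090622089.55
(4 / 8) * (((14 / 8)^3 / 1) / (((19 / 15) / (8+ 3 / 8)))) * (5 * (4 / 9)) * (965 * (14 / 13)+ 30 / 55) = 5339060825 / 130416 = 40938.69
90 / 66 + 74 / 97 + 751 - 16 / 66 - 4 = 2397178 / 3201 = 748.88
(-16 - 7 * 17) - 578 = -713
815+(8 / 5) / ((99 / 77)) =36731 / 45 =816.24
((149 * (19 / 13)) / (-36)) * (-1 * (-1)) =-2831 / 468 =-6.05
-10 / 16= -5 / 8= -0.62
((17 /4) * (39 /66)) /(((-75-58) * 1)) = -221 /11704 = -0.02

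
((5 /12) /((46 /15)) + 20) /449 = 3705 /82616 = 0.04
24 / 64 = 0.38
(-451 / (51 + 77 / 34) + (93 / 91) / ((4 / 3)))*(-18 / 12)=15228921 / 1318408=11.55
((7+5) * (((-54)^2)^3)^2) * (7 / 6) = 8607026766471117594624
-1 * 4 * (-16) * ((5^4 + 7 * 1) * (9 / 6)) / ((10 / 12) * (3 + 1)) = 91008 / 5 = 18201.60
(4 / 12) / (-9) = -1 / 27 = -0.04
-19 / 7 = -2.71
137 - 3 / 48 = 136.94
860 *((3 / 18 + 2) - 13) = -27950 / 3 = -9316.67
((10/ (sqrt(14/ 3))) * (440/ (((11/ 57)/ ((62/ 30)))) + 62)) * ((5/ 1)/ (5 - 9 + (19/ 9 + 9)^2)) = 690525 * sqrt(42)/ 4838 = 924.99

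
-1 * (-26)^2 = -676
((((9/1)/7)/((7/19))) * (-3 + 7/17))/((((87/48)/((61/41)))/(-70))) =73434240/141491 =519.00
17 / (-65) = -17 / 65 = -0.26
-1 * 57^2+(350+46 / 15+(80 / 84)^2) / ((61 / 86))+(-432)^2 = 24731978407 / 134505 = 183874.04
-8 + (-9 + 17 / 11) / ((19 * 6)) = -5057 / 627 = -8.07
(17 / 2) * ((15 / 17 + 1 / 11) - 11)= -1875 / 22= -85.23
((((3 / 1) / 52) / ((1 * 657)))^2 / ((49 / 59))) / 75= 59 / 476598049200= 0.00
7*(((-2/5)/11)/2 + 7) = 2688/55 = 48.87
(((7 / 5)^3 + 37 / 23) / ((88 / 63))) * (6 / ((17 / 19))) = 22468887 / 1075250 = 20.90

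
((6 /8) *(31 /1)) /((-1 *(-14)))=93 /56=1.66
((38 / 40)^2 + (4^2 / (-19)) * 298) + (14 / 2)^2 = -1527941 / 7600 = -201.04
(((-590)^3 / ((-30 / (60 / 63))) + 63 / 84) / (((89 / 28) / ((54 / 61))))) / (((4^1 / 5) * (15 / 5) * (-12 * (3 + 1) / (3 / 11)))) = -8215160945 / 1911008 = -4298.86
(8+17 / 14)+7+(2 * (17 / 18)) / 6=3124 / 189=16.53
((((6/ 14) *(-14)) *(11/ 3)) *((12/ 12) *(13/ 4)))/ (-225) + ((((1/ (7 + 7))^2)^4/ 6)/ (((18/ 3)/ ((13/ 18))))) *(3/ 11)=27856994221381/ 87661869926400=0.32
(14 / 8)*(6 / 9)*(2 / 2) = 7 / 6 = 1.17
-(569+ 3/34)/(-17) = 19349/578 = 33.48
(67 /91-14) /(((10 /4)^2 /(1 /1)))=-4828 /2275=-2.12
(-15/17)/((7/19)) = -285/119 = -2.39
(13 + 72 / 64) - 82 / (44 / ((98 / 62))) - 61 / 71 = 1998879 / 193688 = 10.32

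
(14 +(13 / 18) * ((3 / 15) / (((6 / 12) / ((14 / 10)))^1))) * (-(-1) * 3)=3241 / 75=43.21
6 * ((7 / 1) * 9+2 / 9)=1138 / 3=379.33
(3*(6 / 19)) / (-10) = -9 / 95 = -0.09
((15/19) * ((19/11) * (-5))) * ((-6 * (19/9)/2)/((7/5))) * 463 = 14280.84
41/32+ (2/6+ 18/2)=1019/96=10.61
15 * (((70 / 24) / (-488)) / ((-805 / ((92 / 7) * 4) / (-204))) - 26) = -167040 / 427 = -391.19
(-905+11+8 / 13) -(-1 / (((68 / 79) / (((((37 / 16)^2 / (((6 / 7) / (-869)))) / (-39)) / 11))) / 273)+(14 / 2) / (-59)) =249545503127 / 80111616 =3114.97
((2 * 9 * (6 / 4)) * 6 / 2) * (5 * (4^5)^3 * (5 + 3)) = 3478923509760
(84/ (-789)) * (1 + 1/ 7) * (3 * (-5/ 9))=160/ 789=0.20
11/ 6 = 1.83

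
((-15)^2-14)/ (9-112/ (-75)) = 15825/ 787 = 20.11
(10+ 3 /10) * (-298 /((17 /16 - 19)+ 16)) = 1584.21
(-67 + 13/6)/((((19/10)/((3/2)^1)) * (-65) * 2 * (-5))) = -389/4940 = -0.08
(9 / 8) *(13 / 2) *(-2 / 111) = -39 / 296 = -0.13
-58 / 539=-0.11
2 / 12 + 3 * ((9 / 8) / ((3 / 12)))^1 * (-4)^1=-323 / 6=-53.83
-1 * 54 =-54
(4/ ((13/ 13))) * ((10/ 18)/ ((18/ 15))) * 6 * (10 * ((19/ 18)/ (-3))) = -39.09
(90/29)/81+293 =76483/261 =293.04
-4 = -4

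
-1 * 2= -2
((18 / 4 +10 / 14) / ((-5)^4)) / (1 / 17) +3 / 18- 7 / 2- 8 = -293777 / 26250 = -11.19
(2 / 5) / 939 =2 / 4695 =0.00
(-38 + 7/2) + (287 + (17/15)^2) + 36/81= 114403/450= 254.23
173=173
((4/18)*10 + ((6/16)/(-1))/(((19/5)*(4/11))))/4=10675/21888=0.49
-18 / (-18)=1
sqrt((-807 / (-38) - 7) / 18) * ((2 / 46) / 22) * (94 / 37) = 0.00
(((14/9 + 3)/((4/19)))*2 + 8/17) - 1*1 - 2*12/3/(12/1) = 12877/306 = 42.08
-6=-6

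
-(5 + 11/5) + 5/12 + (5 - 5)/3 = -407/60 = -6.78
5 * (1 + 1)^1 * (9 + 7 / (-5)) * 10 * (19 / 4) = 3610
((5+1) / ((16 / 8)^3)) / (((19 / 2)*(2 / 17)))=0.67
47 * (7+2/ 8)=1363/ 4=340.75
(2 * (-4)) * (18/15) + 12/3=-28/5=-5.60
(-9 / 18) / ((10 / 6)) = -3 / 10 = -0.30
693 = 693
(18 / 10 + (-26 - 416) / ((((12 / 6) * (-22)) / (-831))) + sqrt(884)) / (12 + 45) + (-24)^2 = 2 * sqrt(221) / 57 + 897821 / 2090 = 430.10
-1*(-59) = 59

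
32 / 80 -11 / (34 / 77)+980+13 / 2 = 81769 / 85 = 961.99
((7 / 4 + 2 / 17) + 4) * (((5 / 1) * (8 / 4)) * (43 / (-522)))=-28595 / 5916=-4.83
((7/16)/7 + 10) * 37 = 5957/16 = 372.31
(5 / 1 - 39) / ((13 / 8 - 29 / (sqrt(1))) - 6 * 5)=16 / 27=0.59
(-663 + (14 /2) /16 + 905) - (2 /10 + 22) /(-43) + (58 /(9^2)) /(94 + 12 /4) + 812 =28513574657 /27028080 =1054.96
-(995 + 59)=-1054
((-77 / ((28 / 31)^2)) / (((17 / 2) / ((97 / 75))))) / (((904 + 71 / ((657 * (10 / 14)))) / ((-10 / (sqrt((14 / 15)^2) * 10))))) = 673679259 / 39585985936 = 0.02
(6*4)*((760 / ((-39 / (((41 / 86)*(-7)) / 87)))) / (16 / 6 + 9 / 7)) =6107360 / 1345513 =4.54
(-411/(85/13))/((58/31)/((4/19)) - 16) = 110422/12495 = 8.84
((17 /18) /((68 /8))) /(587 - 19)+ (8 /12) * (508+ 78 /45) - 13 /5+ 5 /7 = 4030909 /11928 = 337.94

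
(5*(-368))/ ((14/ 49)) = -6440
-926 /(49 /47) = -43522 /49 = -888.20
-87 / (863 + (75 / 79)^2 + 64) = -180989 / 1930344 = -0.09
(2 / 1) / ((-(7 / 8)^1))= -16 / 7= -2.29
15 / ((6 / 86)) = 215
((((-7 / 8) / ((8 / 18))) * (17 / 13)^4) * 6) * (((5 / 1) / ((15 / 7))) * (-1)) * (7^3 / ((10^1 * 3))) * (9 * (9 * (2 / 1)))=341108199621 / 2284880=149289.33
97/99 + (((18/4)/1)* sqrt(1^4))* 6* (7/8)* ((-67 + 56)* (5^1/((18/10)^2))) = -316849/792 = -400.06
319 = 319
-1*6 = -6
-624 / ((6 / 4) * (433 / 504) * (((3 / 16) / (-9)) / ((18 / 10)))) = 90574848 / 2165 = 41835.96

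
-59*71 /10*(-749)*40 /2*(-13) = -81576586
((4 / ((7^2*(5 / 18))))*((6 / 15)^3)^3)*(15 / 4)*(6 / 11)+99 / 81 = 11581571117 / 9474609375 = 1.22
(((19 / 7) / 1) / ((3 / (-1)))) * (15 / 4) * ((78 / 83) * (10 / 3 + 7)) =-38285 / 1162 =-32.95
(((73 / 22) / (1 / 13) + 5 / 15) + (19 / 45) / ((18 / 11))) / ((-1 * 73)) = -194807 / 325215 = -0.60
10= 10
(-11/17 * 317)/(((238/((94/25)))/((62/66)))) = -461869/151725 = -3.04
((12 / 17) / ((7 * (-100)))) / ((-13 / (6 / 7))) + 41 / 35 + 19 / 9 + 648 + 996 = 1647.28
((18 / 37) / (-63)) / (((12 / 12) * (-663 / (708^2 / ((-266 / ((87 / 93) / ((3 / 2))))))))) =-3230368 / 235996397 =-0.01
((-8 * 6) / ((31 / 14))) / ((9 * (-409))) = 0.01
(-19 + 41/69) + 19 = 41/69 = 0.59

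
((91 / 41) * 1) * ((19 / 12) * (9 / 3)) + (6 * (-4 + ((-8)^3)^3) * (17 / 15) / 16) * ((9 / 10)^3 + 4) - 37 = -110599213666429 / 410000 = -269754179.67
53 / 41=1.29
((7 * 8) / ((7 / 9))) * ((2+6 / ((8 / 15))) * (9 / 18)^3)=477 / 4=119.25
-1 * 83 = -83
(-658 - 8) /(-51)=222 /17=13.06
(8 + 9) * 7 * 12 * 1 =1428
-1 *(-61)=61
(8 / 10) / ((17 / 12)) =48 / 85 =0.56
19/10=1.90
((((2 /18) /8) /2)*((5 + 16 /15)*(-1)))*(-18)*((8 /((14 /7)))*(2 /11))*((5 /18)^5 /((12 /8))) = 56875 /93533616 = 0.00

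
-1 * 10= -10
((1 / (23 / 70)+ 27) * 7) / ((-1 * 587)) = -4837 / 13501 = -0.36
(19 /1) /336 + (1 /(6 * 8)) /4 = 83 /1344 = 0.06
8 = 8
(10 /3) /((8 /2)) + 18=113 /6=18.83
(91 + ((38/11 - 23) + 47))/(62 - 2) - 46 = -29057/660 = -44.03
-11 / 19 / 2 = -11 / 38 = -0.29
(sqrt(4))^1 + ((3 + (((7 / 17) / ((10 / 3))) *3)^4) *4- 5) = 1894975461 / 208802500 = 9.08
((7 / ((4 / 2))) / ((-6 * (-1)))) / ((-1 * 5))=-7 / 60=-0.12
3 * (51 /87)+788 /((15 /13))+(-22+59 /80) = 4617469 /6960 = 663.43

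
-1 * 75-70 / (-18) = -640 / 9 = -71.11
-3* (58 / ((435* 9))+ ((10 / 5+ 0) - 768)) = 2297.96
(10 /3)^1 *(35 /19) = 350 /57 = 6.14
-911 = -911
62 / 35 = 1.77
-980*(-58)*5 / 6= 142100 / 3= 47366.67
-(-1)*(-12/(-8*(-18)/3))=-1/4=-0.25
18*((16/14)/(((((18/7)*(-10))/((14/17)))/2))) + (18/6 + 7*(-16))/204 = -1889/1020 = -1.85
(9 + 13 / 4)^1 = 49 / 4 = 12.25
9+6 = 15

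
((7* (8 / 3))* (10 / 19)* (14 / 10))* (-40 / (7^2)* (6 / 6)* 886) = -567040 / 57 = -9948.07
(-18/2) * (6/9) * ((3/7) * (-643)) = 1653.43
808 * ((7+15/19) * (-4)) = -478336/19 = -25175.58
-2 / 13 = -0.15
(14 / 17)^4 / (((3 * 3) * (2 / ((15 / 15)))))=19208 / 751689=0.03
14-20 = -6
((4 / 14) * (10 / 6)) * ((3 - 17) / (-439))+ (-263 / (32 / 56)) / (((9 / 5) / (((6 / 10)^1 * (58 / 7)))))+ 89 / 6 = -1654571 / 1317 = -1256.32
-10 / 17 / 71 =-0.01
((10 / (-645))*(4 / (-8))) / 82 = 1 / 10578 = 0.00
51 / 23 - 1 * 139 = -3146 / 23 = -136.78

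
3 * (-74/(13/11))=-2442/13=-187.85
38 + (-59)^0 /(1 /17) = 55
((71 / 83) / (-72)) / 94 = -71 / 561744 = -0.00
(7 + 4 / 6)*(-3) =-23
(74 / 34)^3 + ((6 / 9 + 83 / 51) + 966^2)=933168.60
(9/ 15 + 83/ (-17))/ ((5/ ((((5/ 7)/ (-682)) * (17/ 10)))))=13/ 8525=0.00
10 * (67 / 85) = 134 / 17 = 7.88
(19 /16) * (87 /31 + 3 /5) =627 /155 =4.05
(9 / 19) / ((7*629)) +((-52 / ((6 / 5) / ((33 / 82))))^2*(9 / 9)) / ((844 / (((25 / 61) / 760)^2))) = 57832066008611 / 537038834226153728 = 0.00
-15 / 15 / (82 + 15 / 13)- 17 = -18390 / 1081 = -17.01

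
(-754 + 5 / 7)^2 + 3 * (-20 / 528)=1223399031 / 2156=567439.25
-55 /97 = -0.57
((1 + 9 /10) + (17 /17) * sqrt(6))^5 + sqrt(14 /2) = sqrt(7) + 77830099 /100000 + 635521 * sqrt(6) /2000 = 1559.30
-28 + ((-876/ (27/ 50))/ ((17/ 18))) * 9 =-263276/ 17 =-15486.82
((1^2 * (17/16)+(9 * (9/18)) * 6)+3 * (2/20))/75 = 2269/6000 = 0.38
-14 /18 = -7 /9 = -0.78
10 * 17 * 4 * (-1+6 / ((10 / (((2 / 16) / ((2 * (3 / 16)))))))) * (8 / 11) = -4352 / 11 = -395.64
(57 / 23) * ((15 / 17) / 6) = 285 / 782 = 0.36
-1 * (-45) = 45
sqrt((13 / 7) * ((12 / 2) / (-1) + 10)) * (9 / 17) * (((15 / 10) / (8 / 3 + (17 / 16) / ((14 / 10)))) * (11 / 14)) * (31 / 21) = 73656 * sqrt(91) / 958783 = 0.73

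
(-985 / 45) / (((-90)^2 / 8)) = -394 / 18225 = -0.02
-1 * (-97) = 97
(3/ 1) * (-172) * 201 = -103716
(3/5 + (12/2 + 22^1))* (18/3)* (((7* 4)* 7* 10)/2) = 168168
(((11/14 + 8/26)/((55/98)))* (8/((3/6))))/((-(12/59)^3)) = -286092947/77220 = -3704.91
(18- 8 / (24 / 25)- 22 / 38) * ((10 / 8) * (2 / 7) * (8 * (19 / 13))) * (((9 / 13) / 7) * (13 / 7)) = 4440 / 637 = 6.97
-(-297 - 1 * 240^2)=57897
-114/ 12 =-19/ 2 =-9.50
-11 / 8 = -1.38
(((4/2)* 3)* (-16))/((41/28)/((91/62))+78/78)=-122304/2545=-48.06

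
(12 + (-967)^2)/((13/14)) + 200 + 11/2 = 26188171/26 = 1007237.35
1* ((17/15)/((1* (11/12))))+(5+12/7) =7.95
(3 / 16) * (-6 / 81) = -0.01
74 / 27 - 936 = -25198 / 27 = -933.26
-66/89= -0.74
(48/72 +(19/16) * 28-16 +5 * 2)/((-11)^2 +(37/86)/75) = 360125/1560974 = 0.23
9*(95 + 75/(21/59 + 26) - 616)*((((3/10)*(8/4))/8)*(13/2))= -28281123/12440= -2273.40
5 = 5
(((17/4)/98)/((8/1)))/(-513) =-0.00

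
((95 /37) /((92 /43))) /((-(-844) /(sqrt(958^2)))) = 1956715 /1436488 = 1.36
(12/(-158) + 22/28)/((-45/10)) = -785/4977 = -0.16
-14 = -14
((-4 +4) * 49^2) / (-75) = 0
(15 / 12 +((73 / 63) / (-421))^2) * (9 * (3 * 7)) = 3517368961 / 14888244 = 236.25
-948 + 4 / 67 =-63512 / 67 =-947.94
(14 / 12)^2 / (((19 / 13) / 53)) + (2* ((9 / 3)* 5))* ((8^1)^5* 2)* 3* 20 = 80687956961 / 684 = 117964849.36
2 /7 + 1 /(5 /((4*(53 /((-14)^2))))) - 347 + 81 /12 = -332953 /980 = -339.75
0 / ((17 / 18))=0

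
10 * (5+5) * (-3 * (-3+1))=600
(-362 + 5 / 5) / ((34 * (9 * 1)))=-361 / 306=-1.18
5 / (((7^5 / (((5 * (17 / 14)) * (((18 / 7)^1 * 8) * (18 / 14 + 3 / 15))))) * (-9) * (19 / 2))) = -70720 / 109531219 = -0.00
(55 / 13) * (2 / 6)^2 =55 / 117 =0.47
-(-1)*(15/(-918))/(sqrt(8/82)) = -5*sqrt(41)/612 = -0.05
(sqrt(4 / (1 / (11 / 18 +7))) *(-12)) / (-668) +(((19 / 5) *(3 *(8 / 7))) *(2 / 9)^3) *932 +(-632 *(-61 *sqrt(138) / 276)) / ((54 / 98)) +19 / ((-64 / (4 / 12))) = sqrt(274) / 167 +72478103 / 544320 +472262 *sqrt(138) / 1863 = 3111.15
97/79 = 1.23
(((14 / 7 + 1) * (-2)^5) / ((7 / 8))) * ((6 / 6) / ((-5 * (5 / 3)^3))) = 20736 / 4375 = 4.74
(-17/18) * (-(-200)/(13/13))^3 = -68000000/9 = -7555555.56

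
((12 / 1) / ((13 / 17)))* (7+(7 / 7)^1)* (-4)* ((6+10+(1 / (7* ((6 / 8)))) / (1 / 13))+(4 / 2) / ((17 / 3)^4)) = -4148422400 / 447083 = -9278.86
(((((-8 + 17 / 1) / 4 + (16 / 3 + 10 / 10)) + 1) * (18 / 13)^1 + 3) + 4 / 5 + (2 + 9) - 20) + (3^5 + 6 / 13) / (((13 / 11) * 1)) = 361787 / 1690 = 214.08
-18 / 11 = -1.64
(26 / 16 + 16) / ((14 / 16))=141 / 7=20.14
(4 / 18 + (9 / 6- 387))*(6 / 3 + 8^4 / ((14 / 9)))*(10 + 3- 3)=-10152619.84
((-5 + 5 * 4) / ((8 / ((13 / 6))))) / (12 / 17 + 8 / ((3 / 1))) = 3315 / 2752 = 1.20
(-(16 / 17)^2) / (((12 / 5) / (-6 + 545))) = -198.94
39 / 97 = 0.40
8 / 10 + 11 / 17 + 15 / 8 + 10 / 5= 3619 / 680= 5.32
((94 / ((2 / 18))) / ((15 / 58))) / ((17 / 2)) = 32712 / 85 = 384.85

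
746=746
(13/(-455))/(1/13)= -13/35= -0.37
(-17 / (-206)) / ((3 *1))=0.03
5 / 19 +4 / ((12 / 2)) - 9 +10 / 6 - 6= -707 / 57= -12.40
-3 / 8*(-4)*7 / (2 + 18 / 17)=357 / 104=3.43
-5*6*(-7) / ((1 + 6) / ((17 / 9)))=56.67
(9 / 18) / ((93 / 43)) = 43 / 186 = 0.23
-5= -5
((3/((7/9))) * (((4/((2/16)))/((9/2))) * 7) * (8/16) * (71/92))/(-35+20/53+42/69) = -30104/13821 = -2.18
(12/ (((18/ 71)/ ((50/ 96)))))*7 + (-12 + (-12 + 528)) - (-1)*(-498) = 178.57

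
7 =7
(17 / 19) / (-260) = -17 / 4940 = -0.00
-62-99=-161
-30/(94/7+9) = -210/157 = -1.34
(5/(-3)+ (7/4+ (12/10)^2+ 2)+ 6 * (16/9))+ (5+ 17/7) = 15133/700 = 21.62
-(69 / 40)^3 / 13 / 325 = -328509 / 270400000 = -0.00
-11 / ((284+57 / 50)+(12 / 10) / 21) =-3850 / 99819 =-0.04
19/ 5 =3.80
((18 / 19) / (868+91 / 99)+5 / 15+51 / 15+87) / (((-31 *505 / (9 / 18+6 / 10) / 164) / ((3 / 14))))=-1003247464637 / 4477744466125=-0.22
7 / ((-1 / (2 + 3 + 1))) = -42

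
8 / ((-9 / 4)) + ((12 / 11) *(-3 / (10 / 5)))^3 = -95080 / 11979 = -7.94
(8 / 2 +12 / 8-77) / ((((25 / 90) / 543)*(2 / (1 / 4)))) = -698841 / 40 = -17471.02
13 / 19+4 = 89 / 19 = 4.68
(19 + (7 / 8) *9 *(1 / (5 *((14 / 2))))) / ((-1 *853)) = -769 / 34120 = -0.02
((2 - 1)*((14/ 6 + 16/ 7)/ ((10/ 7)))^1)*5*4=194/ 3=64.67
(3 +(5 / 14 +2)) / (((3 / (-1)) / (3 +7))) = -125 / 7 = -17.86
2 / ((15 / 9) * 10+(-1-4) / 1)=6 / 35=0.17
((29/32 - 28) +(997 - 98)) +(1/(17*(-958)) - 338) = 139123139/260576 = 533.91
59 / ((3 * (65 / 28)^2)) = 46256 / 12675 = 3.65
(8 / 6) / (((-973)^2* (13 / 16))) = 64 / 36922431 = 0.00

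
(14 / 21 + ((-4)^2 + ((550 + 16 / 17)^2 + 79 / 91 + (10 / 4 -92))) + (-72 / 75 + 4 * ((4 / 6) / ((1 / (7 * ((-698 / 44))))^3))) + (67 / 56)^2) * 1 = -1312577966335461513 / 392044452800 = -3348033.51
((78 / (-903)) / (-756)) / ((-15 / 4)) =-26 / 853335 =-0.00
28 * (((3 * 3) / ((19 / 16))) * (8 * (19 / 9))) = 3584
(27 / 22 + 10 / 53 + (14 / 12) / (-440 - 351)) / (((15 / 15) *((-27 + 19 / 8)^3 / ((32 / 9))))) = -4580196352 / 13599077252409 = -0.00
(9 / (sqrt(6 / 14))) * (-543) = -1629 * sqrt(21) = -7465.02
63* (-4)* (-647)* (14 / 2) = 1141308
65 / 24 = 2.71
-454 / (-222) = 227 / 111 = 2.05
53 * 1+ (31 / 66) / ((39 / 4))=68273 / 1287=53.05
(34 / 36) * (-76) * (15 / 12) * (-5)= 8075 / 18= 448.61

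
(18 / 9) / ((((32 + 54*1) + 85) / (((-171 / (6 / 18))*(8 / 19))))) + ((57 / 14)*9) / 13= 1011 / 3458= 0.29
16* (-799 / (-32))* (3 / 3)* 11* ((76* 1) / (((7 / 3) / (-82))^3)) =-4971968659152 / 343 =-14495535449.42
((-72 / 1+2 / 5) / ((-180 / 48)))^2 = 2050624 / 5625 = 364.56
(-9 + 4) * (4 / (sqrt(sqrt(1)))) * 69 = -1380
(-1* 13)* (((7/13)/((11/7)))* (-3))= 147/11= 13.36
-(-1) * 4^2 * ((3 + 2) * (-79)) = -6320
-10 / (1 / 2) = -20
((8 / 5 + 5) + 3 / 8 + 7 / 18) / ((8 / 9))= 2651 / 320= 8.28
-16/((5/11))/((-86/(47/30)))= 2068/3225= 0.64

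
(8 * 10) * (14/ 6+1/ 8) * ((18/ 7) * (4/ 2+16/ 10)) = 12744/ 7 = 1820.57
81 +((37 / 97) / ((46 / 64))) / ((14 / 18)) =1275633 / 15617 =81.68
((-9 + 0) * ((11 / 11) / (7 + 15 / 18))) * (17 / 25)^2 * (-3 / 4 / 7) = 23409 / 411250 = 0.06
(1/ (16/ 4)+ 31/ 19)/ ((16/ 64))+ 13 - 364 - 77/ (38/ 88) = -9914/ 19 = -521.79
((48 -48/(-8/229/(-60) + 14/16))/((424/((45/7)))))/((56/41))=-18924165/249945668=-0.08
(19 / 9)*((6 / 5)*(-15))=-38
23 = 23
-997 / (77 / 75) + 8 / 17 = -1270559 / 1309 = -970.63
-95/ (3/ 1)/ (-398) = 0.08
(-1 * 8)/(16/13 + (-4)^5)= 13/1662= 0.01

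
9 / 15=0.60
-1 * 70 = -70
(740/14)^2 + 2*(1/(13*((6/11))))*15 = 1782395/637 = 2798.11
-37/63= -0.59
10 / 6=5 / 3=1.67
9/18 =0.50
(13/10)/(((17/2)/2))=26/85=0.31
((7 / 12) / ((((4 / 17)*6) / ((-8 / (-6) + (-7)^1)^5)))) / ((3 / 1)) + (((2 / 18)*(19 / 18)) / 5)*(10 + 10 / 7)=-1182346897 / 1469664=-804.50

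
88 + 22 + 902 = 1012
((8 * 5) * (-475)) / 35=-3800 / 7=-542.86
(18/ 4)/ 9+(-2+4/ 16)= -5/ 4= -1.25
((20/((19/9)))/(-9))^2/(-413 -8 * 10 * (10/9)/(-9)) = -32400/11787733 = -0.00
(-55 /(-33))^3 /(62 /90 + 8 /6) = 625 /273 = 2.29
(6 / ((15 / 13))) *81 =2106 / 5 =421.20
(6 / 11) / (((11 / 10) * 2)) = 30 / 121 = 0.25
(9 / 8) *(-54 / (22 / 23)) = -5589 / 88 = -63.51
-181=-181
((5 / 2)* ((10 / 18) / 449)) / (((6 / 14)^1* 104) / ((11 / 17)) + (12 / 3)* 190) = 1925 / 515825568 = 0.00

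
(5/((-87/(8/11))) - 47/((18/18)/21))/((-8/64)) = 7556792/957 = 7896.33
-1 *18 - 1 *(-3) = -15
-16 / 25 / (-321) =16 / 8025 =0.00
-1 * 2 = -2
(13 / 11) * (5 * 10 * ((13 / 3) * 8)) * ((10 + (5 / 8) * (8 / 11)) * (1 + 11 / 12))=44700500 / 1089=41047.29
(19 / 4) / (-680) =-19 / 2720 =-0.01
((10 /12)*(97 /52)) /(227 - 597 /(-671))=325435 /47709168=0.01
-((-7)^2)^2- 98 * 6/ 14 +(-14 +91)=-2366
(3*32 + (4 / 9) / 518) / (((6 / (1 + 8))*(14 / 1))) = 111889 / 10878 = 10.29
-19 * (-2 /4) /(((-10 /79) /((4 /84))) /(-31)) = 46531 /420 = 110.79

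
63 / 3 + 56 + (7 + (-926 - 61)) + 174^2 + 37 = 29410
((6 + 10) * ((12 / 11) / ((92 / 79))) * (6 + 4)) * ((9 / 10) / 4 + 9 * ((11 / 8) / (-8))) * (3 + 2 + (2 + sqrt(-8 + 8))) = -701757 / 506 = -1386.87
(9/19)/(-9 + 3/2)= -6/95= -0.06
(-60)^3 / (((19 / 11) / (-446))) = 1059696000 / 19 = 55773473.68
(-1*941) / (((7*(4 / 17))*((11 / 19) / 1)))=-303943 / 308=-986.83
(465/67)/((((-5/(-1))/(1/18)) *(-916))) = -31/368232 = -0.00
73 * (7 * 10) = 5110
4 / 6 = 2 / 3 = 0.67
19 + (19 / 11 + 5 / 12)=2791 / 132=21.14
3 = 3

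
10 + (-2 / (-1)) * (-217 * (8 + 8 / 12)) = -11254 / 3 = -3751.33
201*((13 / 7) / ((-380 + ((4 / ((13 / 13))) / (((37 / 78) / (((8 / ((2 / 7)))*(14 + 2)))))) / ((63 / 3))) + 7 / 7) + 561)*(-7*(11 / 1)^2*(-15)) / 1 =10553998720320 / 7367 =1432604685.80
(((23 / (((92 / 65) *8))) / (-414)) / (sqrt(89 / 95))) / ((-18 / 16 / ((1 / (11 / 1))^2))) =65 *sqrt(8455) / 160501176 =0.00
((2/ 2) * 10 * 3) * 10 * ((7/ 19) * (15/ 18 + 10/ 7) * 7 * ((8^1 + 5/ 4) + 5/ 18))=300125/ 18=16673.61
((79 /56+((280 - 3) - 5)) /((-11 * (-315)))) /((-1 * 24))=-15311 /4656960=-0.00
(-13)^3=-2197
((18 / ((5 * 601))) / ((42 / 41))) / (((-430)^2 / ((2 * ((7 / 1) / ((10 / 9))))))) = 1107 / 2778122500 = 0.00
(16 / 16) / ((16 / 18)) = 1.12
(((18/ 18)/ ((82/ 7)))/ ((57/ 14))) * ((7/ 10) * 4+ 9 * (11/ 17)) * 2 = 71834/ 198645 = 0.36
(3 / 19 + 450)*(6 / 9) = 5702 / 19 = 300.11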